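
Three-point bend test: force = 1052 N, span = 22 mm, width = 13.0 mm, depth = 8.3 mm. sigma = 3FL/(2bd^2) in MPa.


sigma = 3*1052*22/(2*13.0*8.3^2) = 38.8 MPa

38.8


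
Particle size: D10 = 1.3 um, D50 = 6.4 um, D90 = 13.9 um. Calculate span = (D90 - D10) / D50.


Span = (13.9 - 1.3) / 6.4 = 12.6 / 6.4 = 1.969

1.969


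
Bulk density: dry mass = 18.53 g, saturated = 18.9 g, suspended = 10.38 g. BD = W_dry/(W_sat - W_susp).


BD = 18.53 / (18.9 - 10.38) = 18.53 / 8.52 = 2.175 g/cm^3

2.175


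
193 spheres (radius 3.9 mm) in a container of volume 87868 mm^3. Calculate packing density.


V_sphere = 4/3*pi*3.9^3 = 248.4748 mm^3
Total V = 193*248.4748 = 47955.6364 mm^3
PD = 47955.6364 / 87868 = 0.546

0.546


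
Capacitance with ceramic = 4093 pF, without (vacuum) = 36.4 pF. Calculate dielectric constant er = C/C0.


er = 4093 / 36.4 = 112.45

112.45


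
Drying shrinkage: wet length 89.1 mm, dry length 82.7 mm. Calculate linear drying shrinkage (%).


DS = (89.1 - 82.7) / 89.1 * 100 = 7.18%

7.18


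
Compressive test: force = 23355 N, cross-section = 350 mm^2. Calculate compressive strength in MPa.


CS = 23355 / 350 = 66.7 MPa

66.7


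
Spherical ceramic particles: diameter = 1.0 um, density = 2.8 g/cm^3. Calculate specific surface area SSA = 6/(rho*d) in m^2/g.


SSA = 6 / (2.8 * 1.0) = 2.143 m^2/g

2.143


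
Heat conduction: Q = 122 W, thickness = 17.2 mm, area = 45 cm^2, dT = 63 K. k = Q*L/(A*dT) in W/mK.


k = 122*17.2/1000/(45/10000*63) = 7.4 W/mK

7.4


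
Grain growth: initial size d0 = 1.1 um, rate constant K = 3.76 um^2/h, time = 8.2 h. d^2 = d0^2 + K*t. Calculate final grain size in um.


d^2 = 1.1^2 + 3.76*8.2 = 32.042
d = sqrt(32.042) = 5.66 um

5.66


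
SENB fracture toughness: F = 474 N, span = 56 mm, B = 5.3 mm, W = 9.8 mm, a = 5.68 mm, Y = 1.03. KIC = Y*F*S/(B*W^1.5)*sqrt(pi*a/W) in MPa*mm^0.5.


KIC = 1.03*474*56/(5.3*9.8^1.5)*sqrt(pi*5.68/9.8) = 226.89

226.89


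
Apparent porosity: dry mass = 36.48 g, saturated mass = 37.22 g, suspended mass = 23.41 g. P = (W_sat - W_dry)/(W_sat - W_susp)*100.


P = (37.22 - 36.48) / (37.22 - 23.41) * 100 = 0.74 / 13.81 * 100 = 5.4%

5.4


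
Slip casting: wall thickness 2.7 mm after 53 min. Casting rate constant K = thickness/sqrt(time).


K = 2.7 / sqrt(53) = 2.7 / 7.2801 = 0.371 mm/min^0.5

0.371


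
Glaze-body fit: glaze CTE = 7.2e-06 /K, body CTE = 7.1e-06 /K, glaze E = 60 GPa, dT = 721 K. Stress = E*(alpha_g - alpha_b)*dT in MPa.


Stress = 60*1000*(7.2e-06 - 7.1e-06)*721 = 4.3 MPa

4.3


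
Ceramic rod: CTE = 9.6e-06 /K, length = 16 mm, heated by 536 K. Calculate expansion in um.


dL = 9.6e-06 * 16 * 536 * 1000 = 82.33 um

82.33


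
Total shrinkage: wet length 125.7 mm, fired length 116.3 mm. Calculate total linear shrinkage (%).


TS = (125.7 - 116.3) / 125.7 * 100 = 7.48%

7.48


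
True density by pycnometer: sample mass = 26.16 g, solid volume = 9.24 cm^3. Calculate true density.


TD = 26.16 / 9.24 = 2.831 g/cm^3

2.831


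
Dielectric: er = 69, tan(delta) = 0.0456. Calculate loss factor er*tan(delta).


Loss = 69 * 0.0456 = 3.146

3.146


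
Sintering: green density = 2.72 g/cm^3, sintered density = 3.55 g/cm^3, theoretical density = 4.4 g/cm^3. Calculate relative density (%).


Relative = 3.55 / 4.4 * 100 = 80.7%

80.7


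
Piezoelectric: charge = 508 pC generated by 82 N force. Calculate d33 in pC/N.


d33 = 508 / 82 = 6.2 pC/N

6.2


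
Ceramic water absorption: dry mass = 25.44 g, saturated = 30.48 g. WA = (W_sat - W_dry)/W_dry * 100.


WA = (30.48 - 25.44) / 25.44 * 100 = 19.81%

19.81


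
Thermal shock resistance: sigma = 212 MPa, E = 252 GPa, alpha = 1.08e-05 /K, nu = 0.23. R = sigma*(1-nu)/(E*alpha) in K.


R = 212*(1-0.23)/(252*1000*1.08e-05) = 60 K

60


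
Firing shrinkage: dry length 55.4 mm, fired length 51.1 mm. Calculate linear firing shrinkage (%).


FS = (55.4 - 51.1) / 55.4 * 100 = 7.76%

7.76


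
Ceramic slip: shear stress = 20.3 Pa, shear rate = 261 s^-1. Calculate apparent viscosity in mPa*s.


eta = tau/gamma * 1000 = 20.3/261 * 1000 = 77.8 mPa*s

77.8


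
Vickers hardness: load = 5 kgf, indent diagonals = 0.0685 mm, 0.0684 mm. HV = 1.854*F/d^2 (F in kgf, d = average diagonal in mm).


d_avg = (0.0685+0.0684)/2 = 0.06845 mm
HV = 1.854*5/0.06845^2 = 1978

1978


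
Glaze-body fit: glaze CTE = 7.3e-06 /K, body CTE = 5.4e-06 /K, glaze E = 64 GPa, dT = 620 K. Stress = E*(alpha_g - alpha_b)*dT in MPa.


Stress = 64*1000*(7.3e-06 - 5.4e-06)*620 = 75.4 MPa

75.4


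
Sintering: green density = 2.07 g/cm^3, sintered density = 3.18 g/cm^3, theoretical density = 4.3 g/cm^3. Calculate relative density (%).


Relative = 3.18 / 4.3 * 100 = 74.0%

74.0


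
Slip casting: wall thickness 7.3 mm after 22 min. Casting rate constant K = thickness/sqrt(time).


K = 7.3 / sqrt(22) = 7.3 / 4.6904 = 1.556 mm/min^0.5

1.556


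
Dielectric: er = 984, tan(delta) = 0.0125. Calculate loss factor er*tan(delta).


Loss = 984 * 0.0125 = 12.3

12.3


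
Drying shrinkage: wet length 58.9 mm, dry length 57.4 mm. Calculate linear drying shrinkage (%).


DS = (58.9 - 57.4) / 58.9 * 100 = 2.55%

2.55


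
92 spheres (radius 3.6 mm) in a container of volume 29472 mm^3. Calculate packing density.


V_sphere = 4/3*pi*3.6^3 = 195.4322 mm^3
Total V = 92*195.4322 = 17979.7624 mm^3
PD = 17979.7624 / 29472 = 0.61

0.61


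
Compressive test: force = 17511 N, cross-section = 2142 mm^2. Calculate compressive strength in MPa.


CS = 17511 / 2142 = 8.2 MPa

8.2


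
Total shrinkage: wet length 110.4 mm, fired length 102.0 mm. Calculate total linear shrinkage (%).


TS = (110.4 - 102.0) / 110.4 * 100 = 7.61%

7.61


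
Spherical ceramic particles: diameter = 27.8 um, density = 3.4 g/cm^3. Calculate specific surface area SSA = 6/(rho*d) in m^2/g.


SSA = 6 / (3.4 * 27.8) = 0.063 m^2/g

0.063


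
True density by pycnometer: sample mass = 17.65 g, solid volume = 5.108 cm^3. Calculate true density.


TD = 17.65 / 5.108 = 3.455 g/cm^3

3.455


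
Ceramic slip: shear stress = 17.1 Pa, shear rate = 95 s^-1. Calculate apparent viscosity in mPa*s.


eta = tau/gamma * 1000 = 17.1/95 * 1000 = 180.0 mPa*s

180.0


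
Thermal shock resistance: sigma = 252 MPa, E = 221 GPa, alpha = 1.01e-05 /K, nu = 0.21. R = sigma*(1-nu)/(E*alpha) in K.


R = 252*(1-0.21)/(221*1000*1.01e-05) = 89 K

89


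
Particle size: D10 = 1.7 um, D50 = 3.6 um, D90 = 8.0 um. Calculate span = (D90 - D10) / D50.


Span = (8.0 - 1.7) / 3.6 = 6.3 / 3.6 = 1.75

1.75


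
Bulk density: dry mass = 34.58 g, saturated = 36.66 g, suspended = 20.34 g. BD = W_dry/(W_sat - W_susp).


BD = 34.58 / (36.66 - 20.34) = 34.58 / 16.32 = 2.119 g/cm^3

2.119


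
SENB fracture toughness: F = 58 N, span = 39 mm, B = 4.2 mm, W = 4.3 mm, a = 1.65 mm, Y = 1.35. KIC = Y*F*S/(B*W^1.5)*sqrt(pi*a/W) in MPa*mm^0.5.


KIC = 1.35*58*39/(4.2*4.3^1.5)*sqrt(pi*1.65/4.3) = 89.53

89.53


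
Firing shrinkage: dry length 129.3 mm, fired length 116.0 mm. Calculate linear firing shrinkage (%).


FS = (129.3 - 116.0) / 129.3 * 100 = 10.29%

10.29


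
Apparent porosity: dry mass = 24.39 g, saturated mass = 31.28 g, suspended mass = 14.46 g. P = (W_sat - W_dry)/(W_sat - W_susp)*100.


P = (31.28 - 24.39) / (31.28 - 14.46) * 100 = 6.89 / 16.82 * 100 = 41.0%

41.0


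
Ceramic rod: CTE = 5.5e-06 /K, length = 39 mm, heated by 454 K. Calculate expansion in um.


dL = 5.5e-06 * 39 * 454 * 1000 = 97.383 um

97.383


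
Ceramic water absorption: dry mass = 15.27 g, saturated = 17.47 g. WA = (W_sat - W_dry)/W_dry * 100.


WA = (17.47 - 15.27) / 15.27 * 100 = 14.41%

14.41


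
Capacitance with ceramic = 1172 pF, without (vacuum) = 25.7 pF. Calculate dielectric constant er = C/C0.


er = 1172 / 25.7 = 45.6

45.6


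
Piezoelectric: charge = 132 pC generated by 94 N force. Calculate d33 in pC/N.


d33 = 132 / 94 = 1.4 pC/N

1.4


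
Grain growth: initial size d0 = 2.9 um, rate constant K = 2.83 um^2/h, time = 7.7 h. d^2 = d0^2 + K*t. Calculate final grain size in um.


d^2 = 2.9^2 + 2.83*7.7 = 30.201
d = sqrt(30.201) = 5.5 um

5.5


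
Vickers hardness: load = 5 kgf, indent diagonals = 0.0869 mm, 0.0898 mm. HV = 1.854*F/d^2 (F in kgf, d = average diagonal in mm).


d_avg = (0.0869+0.0898)/2 = 0.08835 mm
HV = 1.854*5/0.08835^2 = 1188

1188


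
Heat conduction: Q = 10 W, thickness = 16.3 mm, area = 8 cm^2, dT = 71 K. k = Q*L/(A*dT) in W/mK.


k = 10*16.3/1000/(8/10000*71) = 2.87 W/mK

2.87


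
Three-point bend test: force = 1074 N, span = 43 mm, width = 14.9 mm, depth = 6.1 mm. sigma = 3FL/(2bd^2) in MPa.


sigma = 3*1074*43/(2*14.9*6.1^2) = 124.9 MPa

124.9


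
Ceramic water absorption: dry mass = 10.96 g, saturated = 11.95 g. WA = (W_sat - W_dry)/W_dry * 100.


WA = (11.95 - 10.96) / 10.96 * 100 = 9.03%

9.03


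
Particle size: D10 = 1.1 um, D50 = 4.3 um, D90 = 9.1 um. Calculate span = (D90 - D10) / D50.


Span = (9.1 - 1.1) / 4.3 = 8.0 / 4.3 = 1.86

1.86


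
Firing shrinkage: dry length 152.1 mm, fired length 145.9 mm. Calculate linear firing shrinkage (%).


FS = (152.1 - 145.9) / 152.1 * 100 = 4.08%

4.08


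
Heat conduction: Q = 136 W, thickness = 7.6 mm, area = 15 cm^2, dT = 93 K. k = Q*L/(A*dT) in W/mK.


k = 136*7.6/1000/(15/10000*93) = 7.41 W/mK

7.41


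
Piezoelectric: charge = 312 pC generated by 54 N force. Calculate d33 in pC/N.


d33 = 312 / 54 = 5.8 pC/N

5.8


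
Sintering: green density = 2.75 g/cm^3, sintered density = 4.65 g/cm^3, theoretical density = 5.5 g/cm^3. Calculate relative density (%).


Relative = 4.65 / 5.5 * 100 = 84.5%

84.5


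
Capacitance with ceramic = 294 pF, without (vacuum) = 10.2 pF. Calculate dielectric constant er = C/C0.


er = 294 / 10.2 = 28.82

28.82


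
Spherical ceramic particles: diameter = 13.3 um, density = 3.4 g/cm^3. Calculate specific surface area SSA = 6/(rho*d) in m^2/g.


SSA = 6 / (3.4 * 13.3) = 0.133 m^2/g

0.133


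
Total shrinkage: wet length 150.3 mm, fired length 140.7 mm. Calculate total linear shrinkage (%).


TS = (150.3 - 140.7) / 150.3 * 100 = 6.39%

6.39


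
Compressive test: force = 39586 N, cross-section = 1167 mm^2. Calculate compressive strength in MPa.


CS = 39586 / 1167 = 33.9 MPa

33.9


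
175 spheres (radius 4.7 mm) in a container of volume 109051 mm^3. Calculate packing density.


V_sphere = 4/3*pi*4.7^3 = 434.8928 mm^3
Total V = 175*434.8928 = 76106.24 mm^3
PD = 76106.24 / 109051 = 0.698

0.698


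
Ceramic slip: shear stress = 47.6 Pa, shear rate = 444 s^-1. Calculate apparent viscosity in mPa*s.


eta = tau/gamma * 1000 = 47.6/444 * 1000 = 107.2 mPa*s

107.2


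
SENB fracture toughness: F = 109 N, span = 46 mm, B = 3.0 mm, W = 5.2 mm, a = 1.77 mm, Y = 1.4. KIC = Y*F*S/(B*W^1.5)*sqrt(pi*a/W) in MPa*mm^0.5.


KIC = 1.4*109*46/(3.0*5.2^1.5)*sqrt(pi*1.77/5.2) = 204.05

204.05


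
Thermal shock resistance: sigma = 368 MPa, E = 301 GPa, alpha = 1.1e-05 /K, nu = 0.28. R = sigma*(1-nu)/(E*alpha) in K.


R = 368*(1-0.28)/(301*1000*1.1e-05) = 80 K

80


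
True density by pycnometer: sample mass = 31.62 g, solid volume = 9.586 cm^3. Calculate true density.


TD = 31.62 / 9.586 = 3.299 g/cm^3

3.299


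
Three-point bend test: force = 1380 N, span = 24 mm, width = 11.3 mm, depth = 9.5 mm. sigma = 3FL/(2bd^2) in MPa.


sigma = 3*1380*24/(2*11.3*9.5^2) = 48.7 MPa

48.7


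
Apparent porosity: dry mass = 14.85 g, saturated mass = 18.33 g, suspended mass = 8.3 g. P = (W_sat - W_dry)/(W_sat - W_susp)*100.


P = (18.33 - 14.85) / (18.33 - 8.3) * 100 = 3.48 / 10.03 * 100 = 34.7%

34.7


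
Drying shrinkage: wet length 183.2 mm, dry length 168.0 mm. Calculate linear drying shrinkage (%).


DS = (183.2 - 168.0) / 183.2 * 100 = 8.3%

8.3


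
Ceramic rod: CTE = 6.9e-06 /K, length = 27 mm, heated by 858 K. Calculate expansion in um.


dL = 6.9e-06 * 27 * 858 * 1000 = 159.845 um

159.845


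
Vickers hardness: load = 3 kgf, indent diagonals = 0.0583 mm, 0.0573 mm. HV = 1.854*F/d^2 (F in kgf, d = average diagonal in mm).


d_avg = (0.0583+0.0573)/2 = 0.0578 mm
HV = 1.854*3/0.0578^2 = 1665

1665


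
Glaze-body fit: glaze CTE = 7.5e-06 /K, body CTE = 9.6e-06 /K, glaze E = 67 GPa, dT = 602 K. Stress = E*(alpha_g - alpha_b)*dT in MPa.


Stress = 67*1000*(7.5e-06 - 9.6e-06)*602 = -84.7 MPa

-84.7


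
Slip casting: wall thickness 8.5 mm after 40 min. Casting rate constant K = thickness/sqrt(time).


K = 8.5 / sqrt(40) = 8.5 / 6.3246 = 1.344 mm/min^0.5

1.344


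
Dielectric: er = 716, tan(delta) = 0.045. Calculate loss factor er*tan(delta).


Loss = 716 * 0.045 = 32.22

32.22


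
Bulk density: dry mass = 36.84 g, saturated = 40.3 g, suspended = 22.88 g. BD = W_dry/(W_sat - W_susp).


BD = 36.84 / (40.3 - 22.88) = 36.84 / 17.42 = 2.115 g/cm^3

2.115


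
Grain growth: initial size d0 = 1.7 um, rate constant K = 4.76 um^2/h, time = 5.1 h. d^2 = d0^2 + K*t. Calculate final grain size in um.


d^2 = 1.7^2 + 4.76*5.1 = 27.166
d = sqrt(27.166) = 5.21 um

5.21


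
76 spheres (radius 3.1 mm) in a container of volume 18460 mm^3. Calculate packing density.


V_sphere = 4/3*pi*3.1^3 = 124.7882 mm^3
Total V = 76*124.7882 = 9483.9032 mm^3
PD = 9483.9032 / 18460 = 0.514

0.514


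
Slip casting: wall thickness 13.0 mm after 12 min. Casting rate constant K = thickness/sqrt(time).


K = 13.0 / sqrt(12) = 13.0 / 3.4641 = 3.753 mm/min^0.5

3.753


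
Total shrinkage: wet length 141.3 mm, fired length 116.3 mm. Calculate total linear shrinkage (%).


TS = (141.3 - 116.3) / 141.3 * 100 = 17.69%

17.69


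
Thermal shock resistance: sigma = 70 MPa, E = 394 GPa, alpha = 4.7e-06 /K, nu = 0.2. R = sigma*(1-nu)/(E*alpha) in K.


R = 70*(1-0.2)/(394*1000*4.7e-06) = 30 K

30


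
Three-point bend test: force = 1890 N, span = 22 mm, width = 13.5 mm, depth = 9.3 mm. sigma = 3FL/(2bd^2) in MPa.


sigma = 3*1890*22/(2*13.5*9.3^2) = 53.4 MPa

53.4


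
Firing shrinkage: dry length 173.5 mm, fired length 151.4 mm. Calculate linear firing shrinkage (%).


FS = (173.5 - 151.4) / 173.5 * 100 = 12.74%

12.74


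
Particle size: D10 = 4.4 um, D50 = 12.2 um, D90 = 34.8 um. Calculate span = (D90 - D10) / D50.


Span = (34.8 - 4.4) / 12.2 = 30.4 / 12.2 = 2.492

2.492


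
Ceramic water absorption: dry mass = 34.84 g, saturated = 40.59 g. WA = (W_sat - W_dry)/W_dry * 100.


WA = (40.59 - 34.84) / 34.84 * 100 = 16.5%

16.5


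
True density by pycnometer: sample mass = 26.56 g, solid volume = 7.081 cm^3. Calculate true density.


TD = 26.56 / 7.081 = 3.751 g/cm^3

3.751


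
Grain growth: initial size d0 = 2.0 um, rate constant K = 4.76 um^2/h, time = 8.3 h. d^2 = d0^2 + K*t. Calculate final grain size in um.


d^2 = 2.0^2 + 4.76*8.3 = 43.508
d = sqrt(43.508) = 6.6 um

6.6


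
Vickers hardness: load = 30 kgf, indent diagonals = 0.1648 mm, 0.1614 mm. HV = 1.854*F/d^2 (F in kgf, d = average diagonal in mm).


d_avg = (0.1648+0.1614)/2 = 0.1631 mm
HV = 1.854*30/0.1631^2 = 2091

2091


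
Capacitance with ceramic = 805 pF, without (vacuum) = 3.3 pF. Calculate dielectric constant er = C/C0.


er = 805 / 3.3 = 243.94

243.94


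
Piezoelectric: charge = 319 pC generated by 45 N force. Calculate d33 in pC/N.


d33 = 319 / 45 = 7.1 pC/N

7.1


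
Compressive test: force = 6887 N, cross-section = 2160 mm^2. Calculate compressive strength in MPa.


CS = 6887 / 2160 = 3.2 MPa

3.2


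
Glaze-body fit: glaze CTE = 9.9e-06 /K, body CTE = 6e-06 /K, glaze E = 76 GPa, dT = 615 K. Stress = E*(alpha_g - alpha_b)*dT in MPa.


Stress = 76*1000*(9.9e-06 - 6e-06)*615 = 182.3 MPa

182.3


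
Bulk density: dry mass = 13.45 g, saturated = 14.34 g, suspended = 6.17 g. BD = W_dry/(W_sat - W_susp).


BD = 13.45 / (14.34 - 6.17) = 13.45 / 8.17 = 1.646 g/cm^3

1.646


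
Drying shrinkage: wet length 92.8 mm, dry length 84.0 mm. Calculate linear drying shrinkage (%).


DS = (92.8 - 84.0) / 92.8 * 100 = 9.48%

9.48


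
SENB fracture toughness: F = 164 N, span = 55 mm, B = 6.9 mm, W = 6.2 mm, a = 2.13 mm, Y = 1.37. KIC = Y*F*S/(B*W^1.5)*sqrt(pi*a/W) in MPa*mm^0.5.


KIC = 1.37*164*55/(6.9*6.2^1.5)*sqrt(pi*2.13/6.2) = 120.52

120.52


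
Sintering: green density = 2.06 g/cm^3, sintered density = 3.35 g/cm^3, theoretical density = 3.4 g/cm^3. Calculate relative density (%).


Relative = 3.35 / 3.4 * 100 = 98.5%

98.5


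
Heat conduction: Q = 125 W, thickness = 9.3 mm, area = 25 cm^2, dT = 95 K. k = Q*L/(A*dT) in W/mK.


k = 125*9.3/1000/(25/10000*95) = 4.89 W/mK

4.89


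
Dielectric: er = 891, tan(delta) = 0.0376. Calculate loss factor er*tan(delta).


Loss = 891 * 0.0376 = 33.502

33.502


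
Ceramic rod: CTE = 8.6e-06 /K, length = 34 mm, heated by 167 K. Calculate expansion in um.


dL = 8.6e-06 * 34 * 167 * 1000 = 48.831 um

48.831


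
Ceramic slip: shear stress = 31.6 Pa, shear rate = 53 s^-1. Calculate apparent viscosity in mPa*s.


eta = tau/gamma * 1000 = 31.6/53 * 1000 = 596.2 mPa*s

596.2


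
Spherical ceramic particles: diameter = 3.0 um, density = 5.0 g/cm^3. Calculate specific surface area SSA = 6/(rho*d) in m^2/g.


SSA = 6 / (5.0 * 3.0) = 0.4 m^2/g

0.4


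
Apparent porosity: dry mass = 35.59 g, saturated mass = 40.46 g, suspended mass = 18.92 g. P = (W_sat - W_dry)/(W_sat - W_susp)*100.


P = (40.46 - 35.59) / (40.46 - 18.92) * 100 = 4.87 / 21.54 * 100 = 22.6%

22.6


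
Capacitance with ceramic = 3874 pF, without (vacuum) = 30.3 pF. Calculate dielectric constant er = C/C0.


er = 3874 / 30.3 = 127.85

127.85


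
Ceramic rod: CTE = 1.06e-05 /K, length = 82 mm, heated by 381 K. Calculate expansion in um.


dL = 1.06e-05 * 82 * 381 * 1000 = 331.165 um

331.165


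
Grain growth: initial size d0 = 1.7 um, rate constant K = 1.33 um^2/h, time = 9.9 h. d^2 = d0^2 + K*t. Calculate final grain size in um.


d^2 = 1.7^2 + 1.33*9.9 = 16.057
d = sqrt(16.057) = 4.01 um

4.01


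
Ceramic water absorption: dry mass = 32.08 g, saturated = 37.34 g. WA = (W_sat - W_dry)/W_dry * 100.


WA = (37.34 - 32.08) / 32.08 * 100 = 16.4%

16.4


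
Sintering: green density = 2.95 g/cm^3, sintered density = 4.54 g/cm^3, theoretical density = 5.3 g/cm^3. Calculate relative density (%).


Relative = 4.54 / 5.3 * 100 = 85.7%

85.7


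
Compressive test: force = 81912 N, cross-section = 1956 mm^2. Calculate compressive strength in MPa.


CS = 81912 / 1956 = 41.9 MPa

41.9


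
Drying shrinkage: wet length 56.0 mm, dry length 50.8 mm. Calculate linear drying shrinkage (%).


DS = (56.0 - 50.8) / 56.0 * 100 = 9.29%

9.29


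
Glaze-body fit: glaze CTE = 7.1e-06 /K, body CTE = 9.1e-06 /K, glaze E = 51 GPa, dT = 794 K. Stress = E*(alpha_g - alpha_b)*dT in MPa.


Stress = 51*1000*(7.1e-06 - 9.1e-06)*794 = -81.0 MPa

-81.0


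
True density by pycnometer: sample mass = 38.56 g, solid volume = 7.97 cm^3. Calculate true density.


TD = 38.56 / 7.97 = 4.838 g/cm^3

4.838


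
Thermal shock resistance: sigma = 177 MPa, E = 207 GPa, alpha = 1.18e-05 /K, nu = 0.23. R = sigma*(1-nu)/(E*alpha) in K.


R = 177*(1-0.23)/(207*1000*1.18e-05) = 56 K

56


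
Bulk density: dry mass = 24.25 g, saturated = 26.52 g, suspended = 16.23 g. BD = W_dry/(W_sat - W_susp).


BD = 24.25 / (26.52 - 16.23) = 24.25 / 10.29 = 2.357 g/cm^3

2.357


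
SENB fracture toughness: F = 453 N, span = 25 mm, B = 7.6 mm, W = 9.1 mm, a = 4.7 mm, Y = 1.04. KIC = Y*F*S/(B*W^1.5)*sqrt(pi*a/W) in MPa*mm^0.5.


KIC = 1.04*453*25/(7.6*9.1^1.5)*sqrt(pi*4.7/9.1) = 71.91

71.91


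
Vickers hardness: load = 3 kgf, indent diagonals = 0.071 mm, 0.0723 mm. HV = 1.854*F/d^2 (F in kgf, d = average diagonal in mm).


d_avg = (0.071+0.0723)/2 = 0.07165 mm
HV = 1.854*3/0.07165^2 = 1083

1083


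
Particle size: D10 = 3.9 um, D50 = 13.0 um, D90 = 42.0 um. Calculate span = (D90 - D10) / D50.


Span = (42.0 - 3.9) / 13.0 = 38.1 / 13.0 = 2.931

2.931


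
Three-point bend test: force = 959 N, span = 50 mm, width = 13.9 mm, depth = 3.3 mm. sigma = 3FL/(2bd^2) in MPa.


sigma = 3*959*50/(2*13.9*3.3^2) = 475.2 MPa

475.2


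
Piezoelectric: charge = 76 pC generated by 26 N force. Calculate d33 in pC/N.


d33 = 76 / 26 = 2.9 pC/N

2.9


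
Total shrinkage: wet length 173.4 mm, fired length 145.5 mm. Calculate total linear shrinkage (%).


TS = (173.4 - 145.5) / 173.4 * 100 = 16.09%

16.09


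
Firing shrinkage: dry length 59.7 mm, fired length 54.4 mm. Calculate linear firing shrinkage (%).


FS = (59.7 - 54.4) / 59.7 * 100 = 8.88%

8.88


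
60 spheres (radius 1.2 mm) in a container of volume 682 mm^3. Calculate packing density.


V_sphere = 4/3*pi*1.2^3 = 7.2382 mm^3
Total V = 60*7.2382 = 434.292 mm^3
PD = 434.292 / 682 = 0.637

0.637


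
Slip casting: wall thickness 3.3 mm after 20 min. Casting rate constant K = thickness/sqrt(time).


K = 3.3 / sqrt(20) = 3.3 / 4.4721 = 0.738 mm/min^0.5

0.738


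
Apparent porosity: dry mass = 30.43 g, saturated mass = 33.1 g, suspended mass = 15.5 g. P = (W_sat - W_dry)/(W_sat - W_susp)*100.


P = (33.1 - 30.43) / (33.1 - 15.5) * 100 = 2.67 / 17.6 * 100 = 15.2%

15.2


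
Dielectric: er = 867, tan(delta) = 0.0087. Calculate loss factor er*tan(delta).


Loss = 867 * 0.0087 = 7.543

7.543


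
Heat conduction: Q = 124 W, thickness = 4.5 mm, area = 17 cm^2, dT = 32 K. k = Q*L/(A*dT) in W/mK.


k = 124*4.5/1000/(17/10000*32) = 10.26 W/mK

10.26


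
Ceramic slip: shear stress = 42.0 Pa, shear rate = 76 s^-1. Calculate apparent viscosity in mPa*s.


eta = tau/gamma * 1000 = 42.0/76 * 1000 = 552.6 mPa*s

552.6


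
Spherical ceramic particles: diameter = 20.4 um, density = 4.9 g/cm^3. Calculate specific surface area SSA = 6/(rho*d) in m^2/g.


SSA = 6 / (4.9 * 20.4) = 0.06 m^2/g

0.06


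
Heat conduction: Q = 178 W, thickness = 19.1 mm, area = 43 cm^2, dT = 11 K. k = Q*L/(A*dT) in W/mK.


k = 178*19.1/1000/(43/10000*11) = 71.88 W/mK

71.88


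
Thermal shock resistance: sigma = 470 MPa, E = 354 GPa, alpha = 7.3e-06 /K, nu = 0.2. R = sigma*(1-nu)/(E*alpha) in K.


R = 470*(1-0.2)/(354*1000*7.3e-06) = 145 K

145


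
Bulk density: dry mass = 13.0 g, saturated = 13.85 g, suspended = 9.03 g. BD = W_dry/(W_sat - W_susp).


BD = 13.0 / (13.85 - 9.03) = 13.0 / 4.82 = 2.697 g/cm^3

2.697


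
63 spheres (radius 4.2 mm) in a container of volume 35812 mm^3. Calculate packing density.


V_sphere = 4/3*pi*4.2^3 = 310.3391 mm^3
Total V = 63*310.3391 = 19551.3633 mm^3
PD = 19551.3633 / 35812 = 0.546

0.546


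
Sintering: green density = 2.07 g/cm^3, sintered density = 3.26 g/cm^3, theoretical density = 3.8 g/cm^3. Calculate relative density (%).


Relative = 3.26 / 3.8 * 100 = 85.8%

85.8


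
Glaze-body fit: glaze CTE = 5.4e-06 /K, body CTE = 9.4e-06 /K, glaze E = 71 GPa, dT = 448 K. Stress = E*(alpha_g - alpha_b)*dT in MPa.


Stress = 71*1000*(5.4e-06 - 9.4e-06)*448 = -127.2 MPa

-127.2


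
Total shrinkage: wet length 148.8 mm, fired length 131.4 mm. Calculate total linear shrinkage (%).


TS = (148.8 - 131.4) / 148.8 * 100 = 11.69%

11.69


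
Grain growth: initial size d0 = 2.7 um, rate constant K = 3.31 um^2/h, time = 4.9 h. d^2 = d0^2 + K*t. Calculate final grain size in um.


d^2 = 2.7^2 + 3.31*4.9 = 23.509
d = sqrt(23.509) = 4.85 um

4.85


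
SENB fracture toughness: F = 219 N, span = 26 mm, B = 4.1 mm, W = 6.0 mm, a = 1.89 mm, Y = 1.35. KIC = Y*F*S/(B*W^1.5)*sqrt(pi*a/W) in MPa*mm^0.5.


KIC = 1.35*219*26/(4.1*6.0^1.5)*sqrt(pi*1.89/6.0) = 126.9

126.9


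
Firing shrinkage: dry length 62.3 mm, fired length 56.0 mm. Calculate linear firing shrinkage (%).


FS = (62.3 - 56.0) / 62.3 * 100 = 10.11%

10.11


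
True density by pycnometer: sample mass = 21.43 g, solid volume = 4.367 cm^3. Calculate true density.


TD = 21.43 / 4.367 = 4.907 g/cm^3

4.907


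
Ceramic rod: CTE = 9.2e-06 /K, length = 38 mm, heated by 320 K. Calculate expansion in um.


dL = 9.2e-06 * 38 * 320 * 1000 = 111.872 um

111.872


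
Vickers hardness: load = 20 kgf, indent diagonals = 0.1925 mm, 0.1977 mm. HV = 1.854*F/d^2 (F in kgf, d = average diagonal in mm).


d_avg = (0.1925+0.1977)/2 = 0.1951 mm
HV = 1.854*20/0.1951^2 = 974

974


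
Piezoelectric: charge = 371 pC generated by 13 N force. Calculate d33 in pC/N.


d33 = 371 / 13 = 28.5 pC/N

28.5


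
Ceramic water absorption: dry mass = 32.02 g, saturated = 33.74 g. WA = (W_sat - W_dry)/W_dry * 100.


WA = (33.74 - 32.02) / 32.02 * 100 = 5.37%

5.37


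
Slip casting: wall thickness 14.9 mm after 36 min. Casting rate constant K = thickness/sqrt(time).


K = 14.9 / sqrt(36) = 14.9 / 6.0 = 2.483 mm/min^0.5

2.483


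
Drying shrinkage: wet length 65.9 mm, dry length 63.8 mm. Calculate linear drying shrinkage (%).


DS = (65.9 - 63.8) / 65.9 * 100 = 3.19%

3.19


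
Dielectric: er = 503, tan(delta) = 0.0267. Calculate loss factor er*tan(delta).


Loss = 503 * 0.0267 = 13.43

13.43


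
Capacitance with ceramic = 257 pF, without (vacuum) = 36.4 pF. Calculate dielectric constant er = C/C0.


er = 257 / 36.4 = 7.06

7.06


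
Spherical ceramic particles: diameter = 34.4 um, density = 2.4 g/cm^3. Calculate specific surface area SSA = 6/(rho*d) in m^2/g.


SSA = 6 / (2.4 * 34.4) = 0.073 m^2/g

0.073


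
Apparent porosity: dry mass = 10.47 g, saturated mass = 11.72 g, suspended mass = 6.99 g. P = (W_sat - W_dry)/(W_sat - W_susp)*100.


P = (11.72 - 10.47) / (11.72 - 6.99) * 100 = 1.25 / 4.73 * 100 = 26.4%

26.4


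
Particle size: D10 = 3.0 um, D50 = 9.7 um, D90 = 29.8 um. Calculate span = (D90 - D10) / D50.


Span = (29.8 - 3.0) / 9.7 = 26.8 / 9.7 = 2.763

2.763


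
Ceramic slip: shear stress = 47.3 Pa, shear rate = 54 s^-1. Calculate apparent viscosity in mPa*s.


eta = tau/gamma * 1000 = 47.3/54 * 1000 = 875.9 mPa*s

875.9


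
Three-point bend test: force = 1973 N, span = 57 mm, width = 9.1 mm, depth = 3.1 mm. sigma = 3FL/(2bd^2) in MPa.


sigma = 3*1973*57/(2*9.1*3.1^2) = 1929.0 MPa

1929.0


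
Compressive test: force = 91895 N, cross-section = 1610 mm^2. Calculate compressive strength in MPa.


CS = 91895 / 1610 = 57.1 MPa

57.1


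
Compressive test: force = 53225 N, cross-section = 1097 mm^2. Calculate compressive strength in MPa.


CS = 53225 / 1097 = 48.5 MPa

48.5


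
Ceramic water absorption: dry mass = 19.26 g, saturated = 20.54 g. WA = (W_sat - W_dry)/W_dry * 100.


WA = (20.54 - 19.26) / 19.26 * 100 = 6.65%

6.65


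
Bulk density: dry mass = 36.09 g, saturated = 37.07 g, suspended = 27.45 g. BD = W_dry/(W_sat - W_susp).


BD = 36.09 / (37.07 - 27.45) = 36.09 / 9.62 = 3.752 g/cm^3

3.752


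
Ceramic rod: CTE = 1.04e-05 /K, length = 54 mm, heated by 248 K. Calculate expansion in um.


dL = 1.04e-05 * 54 * 248 * 1000 = 139.277 um

139.277


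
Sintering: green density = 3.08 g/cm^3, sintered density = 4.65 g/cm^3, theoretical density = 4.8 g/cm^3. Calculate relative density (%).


Relative = 4.65 / 4.8 * 100 = 96.9%

96.9


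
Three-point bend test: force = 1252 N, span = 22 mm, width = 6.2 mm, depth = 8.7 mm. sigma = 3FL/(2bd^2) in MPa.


sigma = 3*1252*22/(2*6.2*8.7^2) = 88.0 MPa

88.0


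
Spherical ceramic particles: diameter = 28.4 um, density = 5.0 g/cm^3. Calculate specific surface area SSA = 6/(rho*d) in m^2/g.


SSA = 6 / (5.0 * 28.4) = 0.042 m^2/g

0.042


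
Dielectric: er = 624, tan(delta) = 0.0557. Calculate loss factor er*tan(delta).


Loss = 624 * 0.0557 = 34.757

34.757


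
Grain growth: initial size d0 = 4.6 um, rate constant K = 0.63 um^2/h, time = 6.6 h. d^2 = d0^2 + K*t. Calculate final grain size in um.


d^2 = 4.6^2 + 0.63*6.6 = 25.318
d = sqrt(25.318) = 5.03 um

5.03


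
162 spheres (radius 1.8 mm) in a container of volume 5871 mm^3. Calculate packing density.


V_sphere = 4/3*pi*1.8^3 = 24.429 mm^3
Total V = 162*24.429 = 3957.498 mm^3
PD = 3957.498 / 5871 = 0.674

0.674


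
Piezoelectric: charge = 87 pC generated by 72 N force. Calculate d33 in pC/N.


d33 = 87 / 72 = 1.2 pC/N

1.2


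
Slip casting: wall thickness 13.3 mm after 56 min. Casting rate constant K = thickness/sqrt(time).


K = 13.3 / sqrt(56) = 13.3 / 7.4833 = 1.777 mm/min^0.5

1.777


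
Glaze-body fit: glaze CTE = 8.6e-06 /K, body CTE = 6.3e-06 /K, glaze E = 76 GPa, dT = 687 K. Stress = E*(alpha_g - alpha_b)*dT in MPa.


Stress = 76*1000*(8.6e-06 - 6.3e-06)*687 = 120.1 MPa

120.1


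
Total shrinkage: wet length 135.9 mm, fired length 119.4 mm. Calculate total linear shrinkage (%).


TS = (135.9 - 119.4) / 135.9 * 100 = 12.14%

12.14


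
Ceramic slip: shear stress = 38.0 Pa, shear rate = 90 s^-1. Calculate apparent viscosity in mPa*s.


eta = tau/gamma * 1000 = 38.0/90 * 1000 = 422.2 mPa*s

422.2


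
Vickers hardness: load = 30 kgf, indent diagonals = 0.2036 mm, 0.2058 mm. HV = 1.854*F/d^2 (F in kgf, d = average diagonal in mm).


d_avg = (0.2036+0.2058)/2 = 0.2047 mm
HV = 1.854*30/0.2047^2 = 1327

1327


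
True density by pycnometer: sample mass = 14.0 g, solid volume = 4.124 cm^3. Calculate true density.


TD = 14.0 / 4.124 = 3.395 g/cm^3

3.395


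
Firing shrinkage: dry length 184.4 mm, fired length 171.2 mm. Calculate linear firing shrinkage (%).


FS = (184.4 - 171.2) / 184.4 * 100 = 7.16%

7.16


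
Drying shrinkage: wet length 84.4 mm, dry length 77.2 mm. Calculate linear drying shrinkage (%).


DS = (84.4 - 77.2) / 84.4 * 100 = 8.53%

8.53


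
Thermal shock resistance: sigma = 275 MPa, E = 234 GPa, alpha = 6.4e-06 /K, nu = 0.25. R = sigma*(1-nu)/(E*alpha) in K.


R = 275*(1-0.25)/(234*1000*6.4e-06) = 138 K

138


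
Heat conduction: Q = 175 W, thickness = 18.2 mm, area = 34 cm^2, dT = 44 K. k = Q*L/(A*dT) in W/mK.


k = 175*18.2/1000/(34/10000*44) = 21.29 W/mK

21.29


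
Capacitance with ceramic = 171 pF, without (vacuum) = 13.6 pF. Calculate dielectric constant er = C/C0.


er = 171 / 13.6 = 12.57

12.57


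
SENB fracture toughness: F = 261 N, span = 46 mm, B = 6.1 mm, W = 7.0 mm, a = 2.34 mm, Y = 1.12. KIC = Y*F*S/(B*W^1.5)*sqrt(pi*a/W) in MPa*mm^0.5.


KIC = 1.12*261*46/(6.1*7.0^1.5)*sqrt(pi*2.34/7.0) = 121.98

121.98


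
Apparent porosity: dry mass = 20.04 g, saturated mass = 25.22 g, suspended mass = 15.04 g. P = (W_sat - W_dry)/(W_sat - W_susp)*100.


P = (25.22 - 20.04) / (25.22 - 15.04) * 100 = 5.18 / 10.18 * 100 = 50.9%

50.9


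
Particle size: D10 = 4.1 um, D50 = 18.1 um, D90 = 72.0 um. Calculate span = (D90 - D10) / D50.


Span = (72.0 - 4.1) / 18.1 = 67.9 / 18.1 = 3.751

3.751


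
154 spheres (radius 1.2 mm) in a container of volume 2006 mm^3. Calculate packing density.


V_sphere = 4/3*pi*1.2^3 = 7.2382 mm^3
Total V = 154*7.2382 = 1114.6828 mm^3
PD = 1114.6828 / 2006 = 0.556

0.556


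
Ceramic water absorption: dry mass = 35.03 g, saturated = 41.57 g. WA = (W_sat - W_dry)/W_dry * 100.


WA = (41.57 - 35.03) / 35.03 * 100 = 18.67%

18.67


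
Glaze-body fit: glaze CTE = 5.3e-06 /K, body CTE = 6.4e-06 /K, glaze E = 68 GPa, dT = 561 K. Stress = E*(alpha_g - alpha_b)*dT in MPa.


Stress = 68*1000*(5.3e-06 - 6.4e-06)*561 = -42.0 MPa

-42.0


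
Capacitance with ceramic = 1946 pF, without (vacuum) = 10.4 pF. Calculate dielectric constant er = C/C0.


er = 1946 / 10.4 = 187.12

187.12


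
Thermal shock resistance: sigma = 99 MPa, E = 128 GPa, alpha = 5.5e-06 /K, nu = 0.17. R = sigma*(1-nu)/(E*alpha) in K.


R = 99*(1-0.17)/(128*1000*5.5e-06) = 117 K

117


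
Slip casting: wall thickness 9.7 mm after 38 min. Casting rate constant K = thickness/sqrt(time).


K = 9.7 / sqrt(38) = 9.7 / 6.1644 = 1.574 mm/min^0.5

1.574


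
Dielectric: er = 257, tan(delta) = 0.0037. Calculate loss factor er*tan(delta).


Loss = 257 * 0.0037 = 0.951

0.951


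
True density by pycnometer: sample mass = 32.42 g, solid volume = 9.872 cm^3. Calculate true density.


TD = 32.42 / 9.872 = 3.284 g/cm^3

3.284


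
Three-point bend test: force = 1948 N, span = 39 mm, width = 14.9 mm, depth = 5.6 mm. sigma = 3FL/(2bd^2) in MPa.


sigma = 3*1948*39/(2*14.9*5.6^2) = 243.9 MPa

243.9


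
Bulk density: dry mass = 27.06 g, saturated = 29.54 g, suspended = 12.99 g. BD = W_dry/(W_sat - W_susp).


BD = 27.06 / (29.54 - 12.99) = 27.06 / 16.55 = 1.635 g/cm^3

1.635


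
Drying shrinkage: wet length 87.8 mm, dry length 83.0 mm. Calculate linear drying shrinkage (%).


DS = (87.8 - 83.0) / 87.8 * 100 = 5.47%

5.47


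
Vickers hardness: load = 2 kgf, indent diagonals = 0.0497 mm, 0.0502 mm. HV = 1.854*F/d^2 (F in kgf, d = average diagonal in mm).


d_avg = (0.0497+0.0502)/2 = 0.04995 mm
HV = 1.854*2/0.04995^2 = 1486

1486


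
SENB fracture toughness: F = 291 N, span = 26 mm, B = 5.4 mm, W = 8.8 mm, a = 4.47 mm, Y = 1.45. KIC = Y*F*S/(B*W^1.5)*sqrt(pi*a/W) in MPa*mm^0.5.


KIC = 1.45*291*26/(5.4*8.8^1.5)*sqrt(pi*4.47/8.8) = 98.31

98.31


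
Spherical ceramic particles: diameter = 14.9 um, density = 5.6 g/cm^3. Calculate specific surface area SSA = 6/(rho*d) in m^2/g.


SSA = 6 / (5.6 * 14.9) = 0.072 m^2/g

0.072


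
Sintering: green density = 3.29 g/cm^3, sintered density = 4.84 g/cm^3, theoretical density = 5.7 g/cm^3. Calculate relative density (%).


Relative = 4.84 / 5.7 * 100 = 84.9%

84.9


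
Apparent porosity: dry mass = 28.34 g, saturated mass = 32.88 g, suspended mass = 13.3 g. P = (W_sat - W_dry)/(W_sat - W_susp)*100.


P = (32.88 - 28.34) / (32.88 - 13.3) * 100 = 4.54 / 19.58 * 100 = 23.2%

23.2


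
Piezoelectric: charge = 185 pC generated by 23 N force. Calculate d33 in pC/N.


d33 = 185 / 23 = 8.0 pC/N

8.0


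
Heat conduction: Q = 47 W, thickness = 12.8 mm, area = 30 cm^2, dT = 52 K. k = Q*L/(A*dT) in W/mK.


k = 47*12.8/1000/(30/10000*52) = 3.86 W/mK

3.86


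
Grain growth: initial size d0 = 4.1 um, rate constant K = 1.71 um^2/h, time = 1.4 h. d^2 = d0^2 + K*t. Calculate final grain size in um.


d^2 = 4.1^2 + 1.71*1.4 = 19.204
d = sqrt(19.204) = 4.38 um

4.38


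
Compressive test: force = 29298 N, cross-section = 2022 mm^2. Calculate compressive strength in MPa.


CS = 29298 / 2022 = 14.5 MPa

14.5


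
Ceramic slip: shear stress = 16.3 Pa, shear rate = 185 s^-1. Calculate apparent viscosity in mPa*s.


eta = tau/gamma * 1000 = 16.3/185 * 1000 = 88.1 mPa*s

88.1


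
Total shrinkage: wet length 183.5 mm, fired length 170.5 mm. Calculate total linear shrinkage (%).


TS = (183.5 - 170.5) / 183.5 * 100 = 7.08%

7.08


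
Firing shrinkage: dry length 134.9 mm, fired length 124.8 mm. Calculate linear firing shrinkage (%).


FS = (134.9 - 124.8) / 134.9 * 100 = 7.49%

7.49


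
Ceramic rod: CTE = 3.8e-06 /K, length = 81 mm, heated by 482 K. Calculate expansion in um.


dL = 3.8e-06 * 81 * 482 * 1000 = 148.36 um

148.36


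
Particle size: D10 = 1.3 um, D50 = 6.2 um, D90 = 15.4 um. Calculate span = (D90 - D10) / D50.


Span = (15.4 - 1.3) / 6.2 = 14.1 / 6.2 = 2.274

2.274


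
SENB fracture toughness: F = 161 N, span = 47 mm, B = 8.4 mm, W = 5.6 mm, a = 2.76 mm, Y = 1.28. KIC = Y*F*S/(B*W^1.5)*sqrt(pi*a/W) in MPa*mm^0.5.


KIC = 1.28*161*47/(8.4*5.6^1.5)*sqrt(pi*2.76/5.6) = 108.27

108.27


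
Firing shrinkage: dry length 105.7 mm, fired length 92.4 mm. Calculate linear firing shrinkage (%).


FS = (105.7 - 92.4) / 105.7 * 100 = 12.58%

12.58


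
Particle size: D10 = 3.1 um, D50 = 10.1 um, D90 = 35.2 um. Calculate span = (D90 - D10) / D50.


Span = (35.2 - 3.1) / 10.1 = 32.1 / 10.1 = 3.178

3.178


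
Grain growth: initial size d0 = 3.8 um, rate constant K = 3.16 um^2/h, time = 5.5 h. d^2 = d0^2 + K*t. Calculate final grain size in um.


d^2 = 3.8^2 + 3.16*5.5 = 31.82
d = sqrt(31.82) = 5.64 um

5.64


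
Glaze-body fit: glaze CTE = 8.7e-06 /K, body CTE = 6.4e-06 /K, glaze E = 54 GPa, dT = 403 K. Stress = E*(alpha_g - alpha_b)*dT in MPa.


Stress = 54*1000*(8.7e-06 - 6.4e-06)*403 = 50.1 MPa

50.1


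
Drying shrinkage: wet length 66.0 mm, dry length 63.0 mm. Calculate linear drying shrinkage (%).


DS = (66.0 - 63.0) / 66.0 * 100 = 4.55%

4.55


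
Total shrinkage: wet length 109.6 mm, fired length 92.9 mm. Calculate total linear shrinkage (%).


TS = (109.6 - 92.9) / 109.6 * 100 = 15.24%

15.24


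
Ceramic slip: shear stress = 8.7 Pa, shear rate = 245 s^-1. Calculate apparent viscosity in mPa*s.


eta = tau/gamma * 1000 = 8.7/245 * 1000 = 35.5 mPa*s

35.5


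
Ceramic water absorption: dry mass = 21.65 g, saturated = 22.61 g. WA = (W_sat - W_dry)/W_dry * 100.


WA = (22.61 - 21.65) / 21.65 * 100 = 4.43%

4.43


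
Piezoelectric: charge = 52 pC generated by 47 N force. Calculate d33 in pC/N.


d33 = 52 / 47 = 1.1 pC/N

1.1


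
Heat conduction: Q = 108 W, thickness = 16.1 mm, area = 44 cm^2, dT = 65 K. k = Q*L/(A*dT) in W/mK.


k = 108*16.1/1000/(44/10000*65) = 6.08 W/mK

6.08


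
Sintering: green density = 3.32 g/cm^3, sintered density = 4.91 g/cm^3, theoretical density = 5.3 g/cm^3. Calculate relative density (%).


Relative = 4.91 / 5.3 * 100 = 92.6%

92.6


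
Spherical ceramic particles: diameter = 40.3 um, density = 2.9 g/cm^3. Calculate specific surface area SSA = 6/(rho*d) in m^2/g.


SSA = 6 / (2.9 * 40.3) = 0.051 m^2/g

0.051


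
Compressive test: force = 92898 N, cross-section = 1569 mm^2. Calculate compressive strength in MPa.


CS = 92898 / 1569 = 59.2 MPa

59.2


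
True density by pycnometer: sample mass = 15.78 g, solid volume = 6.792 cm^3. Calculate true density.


TD = 15.78 / 6.792 = 2.323 g/cm^3

2.323


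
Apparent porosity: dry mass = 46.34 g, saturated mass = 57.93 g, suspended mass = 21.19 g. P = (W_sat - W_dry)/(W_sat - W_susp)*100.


P = (57.93 - 46.34) / (57.93 - 21.19) * 100 = 11.59 / 36.74 * 100 = 31.5%

31.5


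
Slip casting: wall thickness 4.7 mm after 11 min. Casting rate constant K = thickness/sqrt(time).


K = 4.7 / sqrt(11) = 4.7 / 3.3166 = 1.417 mm/min^0.5

1.417


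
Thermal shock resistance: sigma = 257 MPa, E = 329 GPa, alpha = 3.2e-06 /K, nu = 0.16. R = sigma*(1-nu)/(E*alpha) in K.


R = 257*(1-0.16)/(329*1000*3.2e-06) = 205 K

205


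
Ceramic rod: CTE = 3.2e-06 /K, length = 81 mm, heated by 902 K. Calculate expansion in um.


dL = 3.2e-06 * 81 * 902 * 1000 = 233.798 um

233.798


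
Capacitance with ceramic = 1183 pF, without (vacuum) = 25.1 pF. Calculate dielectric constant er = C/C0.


er = 1183 / 25.1 = 47.13

47.13


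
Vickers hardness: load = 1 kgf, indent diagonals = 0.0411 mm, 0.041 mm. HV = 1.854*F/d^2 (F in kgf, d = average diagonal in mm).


d_avg = (0.0411+0.041)/2 = 0.04105 mm
HV = 1.854*1/0.04105^2 = 1100

1100


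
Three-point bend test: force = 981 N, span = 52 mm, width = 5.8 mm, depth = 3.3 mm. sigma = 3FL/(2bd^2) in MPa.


sigma = 3*981*52/(2*5.8*3.3^2) = 1211.5 MPa

1211.5


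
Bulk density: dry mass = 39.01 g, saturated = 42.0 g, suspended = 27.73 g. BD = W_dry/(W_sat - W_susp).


BD = 39.01 / (42.0 - 27.73) = 39.01 / 14.27 = 2.734 g/cm^3

2.734


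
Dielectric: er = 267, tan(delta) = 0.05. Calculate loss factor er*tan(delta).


Loss = 267 * 0.05 = 13.35

13.35


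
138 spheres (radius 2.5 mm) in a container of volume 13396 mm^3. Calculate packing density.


V_sphere = 4/3*pi*2.5^3 = 65.4498 mm^3
Total V = 138*65.4498 = 9032.0724 mm^3
PD = 9032.0724 / 13396 = 0.674

0.674
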